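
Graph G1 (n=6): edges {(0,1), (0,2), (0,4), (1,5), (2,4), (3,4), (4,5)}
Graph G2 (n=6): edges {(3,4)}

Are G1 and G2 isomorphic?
No, not isomorphic

The graphs are NOT isomorphic.

Connected components of G1: 1 component(s) with vertex sets [[0, 1, 2, 3, 4, 5]], sizes [6].
Connected components of G2: 5 component(s) with vertex sets [[0], [1], [2], [5], [3, 4]], sizes [1, 1, 1, 1, 2].
The number of connected components (and the multiset of component sizes) is an isomorphism invariant — an isomorphism maps each component of G1 bijectively onto a component of G2. Since G1 has 1 component(s) and G2 has 5, they cannot be isomorphic.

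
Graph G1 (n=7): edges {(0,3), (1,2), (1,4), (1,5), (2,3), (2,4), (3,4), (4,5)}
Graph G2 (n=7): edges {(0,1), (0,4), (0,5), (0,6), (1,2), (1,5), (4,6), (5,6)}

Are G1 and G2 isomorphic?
Yes, isomorphic

The graphs are isomorphic.
One valid mapping φ: V(G1) → V(G2): 0→2, 1→6, 2→5, 3→1, 4→0, 5→4, 6→3

Verify φ preserves adjacency — for each edge of G1, its image is an edge of G2:
  (0,3) → (φ(0),φ(3)) = (1,2) ∈ E(G2) ✓
  (1,2) → (φ(1),φ(2)) = (5,6) ∈ E(G2) ✓
  (1,4) → (φ(1),φ(4)) = (0,6) ∈ E(G2) ✓
  (1,5) → (φ(1),φ(5)) = (4,6) ∈ E(G2) ✓
  (2,3) → (φ(2),φ(3)) = (1,5) ∈ E(G2) ✓
  (2,4) → (φ(2),φ(4)) = (0,5) ∈ E(G2) ✓
  (3,4) → (φ(3),φ(4)) = (0,1) ∈ E(G2) ✓
  (4,5) → (φ(4),φ(5)) = (0,4) ∈ E(G2) ✓
All 8 edges of G1 map to edges of G2, and |E(G1)| = |E(G2)| = 8, so φ is a bijection on edges as well as vertices. Hence G1 ≅ G2.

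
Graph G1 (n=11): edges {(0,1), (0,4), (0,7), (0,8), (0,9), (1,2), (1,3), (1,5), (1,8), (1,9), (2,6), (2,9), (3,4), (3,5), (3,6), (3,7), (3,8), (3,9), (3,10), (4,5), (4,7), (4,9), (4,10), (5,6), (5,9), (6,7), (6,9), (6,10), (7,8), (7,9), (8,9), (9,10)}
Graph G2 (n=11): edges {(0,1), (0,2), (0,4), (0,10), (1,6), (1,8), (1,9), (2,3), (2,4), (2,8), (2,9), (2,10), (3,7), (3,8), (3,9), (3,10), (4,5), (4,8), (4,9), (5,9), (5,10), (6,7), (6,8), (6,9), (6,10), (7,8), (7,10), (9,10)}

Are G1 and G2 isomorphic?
No, not isomorphic

The graphs are NOT isomorphic.

Counting triangles (3-cliques): G1 has 34, G2 has 18.
Triangle count is an isomorphism invariant, so differing triangle counts rule out isomorphism.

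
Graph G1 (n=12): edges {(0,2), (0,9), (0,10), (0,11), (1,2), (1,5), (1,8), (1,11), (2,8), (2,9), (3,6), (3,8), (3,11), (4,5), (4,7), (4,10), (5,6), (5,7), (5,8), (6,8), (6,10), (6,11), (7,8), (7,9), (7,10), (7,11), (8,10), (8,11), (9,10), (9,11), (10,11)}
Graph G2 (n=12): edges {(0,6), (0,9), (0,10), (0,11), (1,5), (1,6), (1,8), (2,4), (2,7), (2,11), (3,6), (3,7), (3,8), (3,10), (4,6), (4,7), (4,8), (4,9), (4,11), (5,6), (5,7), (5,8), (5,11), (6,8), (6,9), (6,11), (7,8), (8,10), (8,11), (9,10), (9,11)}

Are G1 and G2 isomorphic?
Yes, isomorphic

The graphs are isomorphic.
One valid mapping φ: V(G1) → V(G2): 0→0, 1→3, 2→10, 3→1, 4→2, 5→7, 6→5, 7→4, 8→8, 9→9, 10→11, 11→6

Verify φ preserves adjacency — for each edge of G1, its image is an edge of G2:
  (0,2) → (φ(0),φ(2)) = (0,10) ∈ E(G2) ✓
  (0,9) → (φ(0),φ(9)) = (0,9) ∈ E(G2) ✓
  (0,10) → (φ(0),φ(10)) = (0,11) ∈ E(G2) ✓
  (0,11) → (φ(0),φ(11)) = (0,6) ∈ E(G2) ✓
  (1,2) → (φ(1),φ(2)) = (3,10) ∈ E(G2) ✓
  (1,5) → (φ(1),φ(5)) = (3,7) ∈ E(G2) ✓
  (1,8) → (φ(1),φ(8)) = (3,8) ∈ E(G2) ✓
  (1,11) → (φ(1),φ(11)) = (3,6) ∈ E(G2) ✓
  (2,8) → (φ(2),φ(8)) = (8,10) ∈ E(G2) ✓
  (2,9) → (φ(2),φ(9)) = (9,10) ∈ E(G2) ✓
  (3,6) → (φ(3),φ(6)) = (1,5) ∈ E(G2) ✓
  (3,8) → (φ(3),φ(8)) = (1,8) ∈ E(G2) ✓
  (3,11) → (φ(3),φ(11)) = (1,6) ∈ E(G2) ✓
  (4,5) → (φ(4),φ(5)) = (2,7) ∈ E(G2) ✓
  (4,7) → (φ(4),φ(7)) = (2,4) ∈ E(G2) ✓
  (4,10) → (φ(4),φ(10)) = (2,11) ∈ E(G2) ✓
  (5,6) → (φ(5),φ(6)) = (5,7) ∈ E(G2) ✓
  (5,7) → (φ(5),φ(7)) = (4,7) ∈ E(G2) ✓
  (5,8) → (φ(5),φ(8)) = (7,8) ∈ E(G2) ✓
  (6,8) → (φ(6),φ(8)) = (5,8) ∈ E(G2) ✓
  (6,10) → (φ(6),φ(10)) = (5,11) ∈ E(G2) ✓
  (6,11) → (φ(6),φ(11)) = (5,6) ∈ E(G2) ✓
  (7,8) → (φ(7),φ(8)) = (4,8) ∈ E(G2) ✓
  (7,9) → (φ(7),φ(9)) = (4,9) ∈ E(G2) ✓
  (7,10) → (φ(7),φ(10)) = (4,11) ∈ E(G2) ✓
  (7,11) → (φ(7),φ(11)) = (4,6) ∈ E(G2) ✓
  (8,10) → (φ(8),φ(10)) = (8,11) ∈ E(G2) ✓
  (8,11) → (φ(8),φ(11)) = (6,8) ∈ E(G2) ✓
  (9,10) → (φ(9),φ(10)) = (9,11) ∈ E(G2) ✓
  (9,11) → (φ(9),φ(11)) = (6,9) ∈ E(G2) ✓
  (10,11) → (φ(10),φ(11)) = (6,11) ∈ E(G2) ✓
All 31 edges of G1 map to edges of G2, and |E(G1)| = |E(G2)| = 31, so φ is a bijection on edges as well as vertices. Hence G1 ≅ G2.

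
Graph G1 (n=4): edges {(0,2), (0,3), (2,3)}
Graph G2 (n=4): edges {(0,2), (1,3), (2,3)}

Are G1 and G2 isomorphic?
No, not isomorphic

The graphs are NOT isomorphic.

Counting triangles (3-cliques): G1 has 1, G2 has 0.
Triangle count is an isomorphism invariant, so differing triangle counts rule out isomorphism.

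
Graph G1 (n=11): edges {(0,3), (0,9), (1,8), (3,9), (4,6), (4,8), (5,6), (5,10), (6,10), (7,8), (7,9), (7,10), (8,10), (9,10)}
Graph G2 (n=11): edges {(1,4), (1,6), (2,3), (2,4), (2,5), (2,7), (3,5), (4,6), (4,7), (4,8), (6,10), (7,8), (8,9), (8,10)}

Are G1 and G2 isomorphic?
Yes, isomorphic

The graphs are isomorphic.
One valid mapping φ: V(G1) → V(G2): 0→5, 1→9, 2→0, 3→3, 4→10, 5→1, 6→6, 7→7, 8→8, 9→2, 10→4

Verify φ preserves adjacency — for each edge of G1, its image is an edge of G2:
  (0,3) → (φ(0),φ(3)) = (3,5) ∈ E(G2) ✓
  (0,9) → (φ(0),φ(9)) = (2,5) ∈ E(G2) ✓
  (1,8) → (φ(1),φ(8)) = (8,9) ∈ E(G2) ✓
  (3,9) → (φ(3),φ(9)) = (2,3) ∈ E(G2) ✓
  (4,6) → (φ(4),φ(6)) = (6,10) ∈ E(G2) ✓
  (4,8) → (φ(4),φ(8)) = (8,10) ∈ E(G2) ✓
  (5,6) → (φ(5),φ(6)) = (1,6) ∈ E(G2) ✓
  (5,10) → (φ(5),φ(10)) = (1,4) ∈ E(G2) ✓
  (6,10) → (φ(6),φ(10)) = (4,6) ∈ E(G2) ✓
  (7,8) → (φ(7),φ(8)) = (7,8) ∈ E(G2) ✓
  (7,9) → (φ(7),φ(9)) = (2,7) ∈ E(G2) ✓
  (7,10) → (φ(7),φ(10)) = (4,7) ∈ E(G2) ✓
  (8,10) → (φ(8),φ(10)) = (4,8) ∈ E(G2) ✓
  (9,10) → (φ(9),φ(10)) = (2,4) ∈ E(G2) ✓
All 14 edges of G1 map to edges of G2, and |E(G1)| = |E(G2)| = 14, so φ is a bijection on edges as well as vertices. Hence G1 ≅ G2.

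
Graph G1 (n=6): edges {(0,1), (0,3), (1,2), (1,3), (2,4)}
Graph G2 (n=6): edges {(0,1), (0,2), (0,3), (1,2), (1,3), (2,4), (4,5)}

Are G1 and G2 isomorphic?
No, not isomorphic

The graphs are NOT isomorphic.

Counting edges: G1 has 5 edge(s); G2 has 7 edge(s).
Edge count is an isomorphism invariant (a bijection on vertices induces a bijection on edges), so differing edge counts rule out isomorphism.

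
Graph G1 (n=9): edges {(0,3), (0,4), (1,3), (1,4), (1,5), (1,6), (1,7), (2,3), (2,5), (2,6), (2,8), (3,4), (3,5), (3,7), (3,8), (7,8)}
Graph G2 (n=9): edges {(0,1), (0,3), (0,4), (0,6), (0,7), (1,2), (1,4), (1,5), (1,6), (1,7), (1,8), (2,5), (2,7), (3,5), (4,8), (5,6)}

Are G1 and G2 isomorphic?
Yes, isomorphic

The graphs are isomorphic.
One valid mapping φ: V(G1) → V(G2): 0→8, 1→0, 2→5, 3→1, 4→4, 5→6, 6→3, 7→7, 8→2

Verify φ preserves adjacency — for each edge of G1, its image is an edge of G2:
  (0,3) → (φ(0),φ(3)) = (1,8) ∈ E(G2) ✓
  (0,4) → (φ(0),φ(4)) = (4,8) ∈ E(G2) ✓
  (1,3) → (φ(1),φ(3)) = (0,1) ∈ E(G2) ✓
  (1,4) → (φ(1),φ(4)) = (0,4) ∈ E(G2) ✓
  (1,5) → (φ(1),φ(5)) = (0,6) ∈ E(G2) ✓
  (1,6) → (φ(1),φ(6)) = (0,3) ∈ E(G2) ✓
  (1,7) → (φ(1),φ(7)) = (0,7) ∈ E(G2) ✓
  (2,3) → (φ(2),φ(3)) = (1,5) ∈ E(G2) ✓
  (2,5) → (φ(2),φ(5)) = (5,6) ∈ E(G2) ✓
  (2,6) → (φ(2),φ(6)) = (3,5) ∈ E(G2) ✓
  (2,8) → (φ(2),φ(8)) = (2,5) ∈ E(G2) ✓
  (3,4) → (φ(3),φ(4)) = (1,4) ∈ E(G2) ✓
  (3,5) → (φ(3),φ(5)) = (1,6) ∈ E(G2) ✓
  (3,7) → (φ(3),φ(7)) = (1,7) ∈ E(G2) ✓
  (3,8) → (φ(3),φ(8)) = (1,2) ∈ E(G2) ✓
  (7,8) → (φ(7),φ(8)) = (2,7) ∈ E(G2) ✓
All 16 edges of G1 map to edges of G2, and |E(G1)| = |E(G2)| = 16, so φ is a bijection on edges as well as vertices. Hence G1 ≅ G2.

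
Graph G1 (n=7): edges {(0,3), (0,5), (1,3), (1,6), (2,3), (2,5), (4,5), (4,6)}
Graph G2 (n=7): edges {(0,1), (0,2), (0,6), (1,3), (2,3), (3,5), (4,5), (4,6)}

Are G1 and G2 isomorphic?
Yes, isomorphic

The graphs are isomorphic.
One valid mapping φ: V(G1) → V(G2): 0→1, 1→6, 2→2, 3→0, 4→5, 5→3, 6→4

Verify φ preserves adjacency — for each edge of G1, its image is an edge of G2:
  (0,3) → (φ(0),φ(3)) = (0,1) ∈ E(G2) ✓
  (0,5) → (φ(0),φ(5)) = (1,3) ∈ E(G2) ✓
  (1,3) → (φ(1),φ(3)) = (0,6) ∈ E(G2) ✓
  (1,6) → (φ(1),φ(6)) = (4,6) ∈ E(G2) ✓
  (2,3) → (φ(2),φ(3)) = (0,2) ∈ E(G2) ✓
  (2,5) → (φ(2),φ(5)) = (2,3) ∈ E(G2) ✓
  (4,5) → (φ(4),φ(5)) = (3,5) ∈ E(G2) ✓
  (4,6) → (φ(4),φ(6)) = (4,5) ∈ E(G2) ✓
All 8 edges of G1 map to edges of G2, and |E(G1)| = |E(G2)| = 8, so φ is a bijection on edges as well as vertices. Hence G1 ≅ G2.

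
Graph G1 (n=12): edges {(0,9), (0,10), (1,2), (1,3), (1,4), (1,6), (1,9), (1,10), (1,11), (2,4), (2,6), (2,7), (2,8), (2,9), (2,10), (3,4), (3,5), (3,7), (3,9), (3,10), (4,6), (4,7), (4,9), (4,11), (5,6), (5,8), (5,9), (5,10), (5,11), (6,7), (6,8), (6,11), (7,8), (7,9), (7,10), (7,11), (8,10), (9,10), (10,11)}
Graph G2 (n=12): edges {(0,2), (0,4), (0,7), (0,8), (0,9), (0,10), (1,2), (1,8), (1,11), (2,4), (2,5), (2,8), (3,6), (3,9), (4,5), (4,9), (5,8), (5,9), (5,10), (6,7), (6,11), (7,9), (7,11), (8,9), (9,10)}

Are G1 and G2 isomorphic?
No, not isomorphic

The graphs are NOT isomorphic.

Degrees in G1: deg(0)=2, deg(1)=7, deg(2)=7, deg(3)=6, deg(4)=7, deg(5)=6, deg(6)=7, deg(7)=8, deg(8)=5, deg(9)=8, deg(10)=9, deg(11)=6.
Sorted degree sequence of G1: [9, 8, 8, 7, 7, 7, 7, 6, 6, 6, 5, 2].
Degrees in G2: deg(0)=6, deg(1)=3, deg(2)=5, deg(3)=2, deg(4)=4, deg(5)=5, deg(6)=3, deg(7)=4, deg(8)=5, deg(9)=7, deg(10)=3, deg(11)=3.
Sorted degree sequence of G2: [7, 6, 5, 5, 5, 4, 4, 3, 3, 3, 3, 2].
The (sorted) degree sequence is an isomorphism invariant, so since G1 and G2 have different degree sequences they cannot be isomorphic.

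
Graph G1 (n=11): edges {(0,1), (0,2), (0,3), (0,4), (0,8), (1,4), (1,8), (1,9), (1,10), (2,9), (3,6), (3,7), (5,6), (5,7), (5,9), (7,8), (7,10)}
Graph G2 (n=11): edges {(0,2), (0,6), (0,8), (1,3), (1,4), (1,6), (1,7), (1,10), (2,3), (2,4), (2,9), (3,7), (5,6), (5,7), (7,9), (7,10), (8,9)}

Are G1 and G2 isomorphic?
Yes, isomorphic

The graphs are isomorphic.
One valid mapping φ: V(G1) → V(G2): 0→7, 1→1, 2→5, 3→9, 4→10, 5→0, 6→8, 7→2, 8→3, 9→6, 10→4

Verify φ preserves adjacency — for each edge of G1, its image is an edge of G2:
  (0,1) → (φ(0),φ(1)) = (1,7) ∈ E(G2) ✓
  (0,2) → (φ(0),φ(2)) = (5,7) ∈ E(G2) ✓
  (0,3) → (φ(0),φ(3)) = (7,9) ∈ E(G2) ✓
  (0,4) → (φ(0),φ(4)) = (7,10) ∈ E(G2) ✓
  (0,8) → (φ(0),φ(8)) = (3,7) ∈ E(G2) ✓
  (1,4) → (φ(1),φ(4)) = (1,10) ∈ E(G2) ✓
  (1,8) → (φ(1),φ(8)) = (1,3) ∈ E(G2) ✓
  (1,9) → (φ(1),φ(9)) = (1,6) ∈ E(G2) ✓
  (1,10) → (φ(1),φ(10)) = (1,4) ∈ E(G2) ✓
  (2,9) → (φ(2),φ(9)) = (5,6) ∈ E(G2) ✓
  (3,6) → (φ(3),φ(6)) = (8,9) ∈ E(G2) ✓
  (3,7) → (φ(3),φ(7)) = (2,9) ∈ E(G2) ✓
  (5,6) → (φ(5),φ(6)) = (0,8) ∈ E(G2) ✓
  (5,7) → (φ(5),φ(7)) = (0,2) ∈ E(G2) ✓
  (5,9) → (φ(5),φ(9)) = (0,6) ∈ E(G2) ✓
  (7,8) → (φ(7),φ(8)) = (2,3) ∈ E(G2) ✓
  (7,10) → (φ(7),φ(10)) = (2,4) ∈ E(G2) ✓
All 17 edges of G1 map to edges of G2, and |E(G1)| = |E(G2)| = 17, so φ is a bijection on edges as well as vertices. Hence G1 ≅ G2.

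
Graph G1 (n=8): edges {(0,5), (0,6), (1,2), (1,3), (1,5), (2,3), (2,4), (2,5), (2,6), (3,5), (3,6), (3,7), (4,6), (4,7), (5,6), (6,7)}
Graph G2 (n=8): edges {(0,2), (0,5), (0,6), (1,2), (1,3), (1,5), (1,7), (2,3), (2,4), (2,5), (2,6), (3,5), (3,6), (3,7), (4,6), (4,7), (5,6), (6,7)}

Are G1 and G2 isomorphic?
No, not isomorphic

The graphs are NOT isomorphic.

Counting edges: G1 has 16 edge(s); G2 has 18 edge(s).
Edge count is an isomorphism invariant (a bijection on vertices induces a bijection on edges), so differing edge counts rule out isomorphism.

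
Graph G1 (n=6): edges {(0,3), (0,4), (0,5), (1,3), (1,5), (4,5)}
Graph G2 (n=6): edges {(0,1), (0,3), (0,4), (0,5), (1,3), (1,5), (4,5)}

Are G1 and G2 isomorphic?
No, not isomorphic

The graphs are NOT isomorphic.

Counting edges: G1 has 6 edge(s); G2 has 7 edge(s).
Edge count is an isomorphism invariant (a bijection on vertices induces a bijection on edges), so differing edge counts rule out isomorphism.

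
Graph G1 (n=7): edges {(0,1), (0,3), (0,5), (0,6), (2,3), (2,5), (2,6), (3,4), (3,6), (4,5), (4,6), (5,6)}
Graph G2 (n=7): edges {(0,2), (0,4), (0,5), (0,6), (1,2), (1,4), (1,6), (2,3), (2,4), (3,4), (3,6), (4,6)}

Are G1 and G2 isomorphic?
Yes, isomorphic

The graphs are isomorphic.
One valid mapping φ: V(G1) → V(G2): 0→0, 1→5, 2→1, 3→6, 4→3, 5→2, 6→4

Verify φ preserves adjacency — for each edge of G1, its image is an edge of G2:
  (0,1) → (φ(0),φ(1)) = (0,5) ∈ E(G2) ✓
  (0,3) → (φ(0),φ(3)) = (0,6) ∈ E(G2) ✓
  (0,5) → (φ(0),φ(5)) = (0,2) ∈ E(G2) ✓
  (0,6) → (φ(0),φ(6)) = (0,4) ∈ E(G2) ✓
  (2,3) → (φ(2),φ(3)) = (1,6) ∈ E(G2) ✓
  (2,5) → (φ(2),φ(5)) = (1,2) ∈ E(G2) ✓
  (2,6) → (φ(2),φ(6)) = (1,4) ∈ E(G2) ✓
  (3,4) → (φ(3),φ(4)) = (3,6) ∈ E(G2) ✓
  (3,6) → (φ(3),φ(6)) = (4,6) ∈ E(G2) ✓
  (4,5) → (φ(4),φ(5)) = (2,3) ∈ E(G2) ✓
  (4,6) → (φ(4),φ(6)) = (3,4) ∈ E(G2) ✓
  (5,6) → (φ(5),φ(6)) = (2,4) ∈ E(G2) ✓
All 12 edges of G1 map to edges of G2, and |E(G1)| = |E(G2)| = 12, so φ is a bijection on edges as well as vertices. Hence G1 ≅ G2.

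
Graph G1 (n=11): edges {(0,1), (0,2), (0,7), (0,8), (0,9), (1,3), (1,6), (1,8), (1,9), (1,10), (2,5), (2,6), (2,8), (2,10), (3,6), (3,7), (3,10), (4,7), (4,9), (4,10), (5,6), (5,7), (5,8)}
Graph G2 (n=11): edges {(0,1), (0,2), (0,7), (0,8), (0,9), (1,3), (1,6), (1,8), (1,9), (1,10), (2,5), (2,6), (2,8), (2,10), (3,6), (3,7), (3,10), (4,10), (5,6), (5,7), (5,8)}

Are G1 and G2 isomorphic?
No, not isomorphic

The graphs are NOT isomorphic.

Counting edges: G1 has 23 edge(s); G2 has 21 edge(s).
Edge count is an isomorphism invariant (a bijection on vertices induces a bijection on edges), so differing edge counts rule out isomorphism.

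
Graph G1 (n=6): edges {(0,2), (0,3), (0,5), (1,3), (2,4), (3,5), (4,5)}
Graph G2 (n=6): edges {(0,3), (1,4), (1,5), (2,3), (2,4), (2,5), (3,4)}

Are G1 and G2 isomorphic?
Yes, isomorphic

The graphs are isomorphic.
One valid mapping φ: V(G1) → V(G2): 0→4, 1→0, 2→1, 3→3, 4→5, 5→2

Verify φ preserves adjacency — for each edge of G1, its image is an edge of G2:
  (0,2) → (φ(0),φ(2)) = (1,4) ∈ E(G2) ✓
  (0,3) → (φ(0),φ(3)) = (3,4) ∈ E(G2) ✓
  (0,5) → (φ(0),φ(5)) = (2,4) ∈ E(G2) ✓
  (1,3) → (φ(1),φ(3)) = (0,3) ∈ E(G2) ✓
  (2,4) → (φ(2),φ(4)) = (1,5) ∈ E(G2) ✓
  (3,5) → (φ(3),φ(5)) = (2,3) ∈ E(G2) ✓
  (4,5) → (φ(4),φ(5)) = (2,5) ∈ E(G2) ✓
All 7 edges of G1 map to edges of G2, and |E(G1)| = |E(G2)| = 7, so φ is a bijection on edges as well as vertices. Hence G1 ≅ G2.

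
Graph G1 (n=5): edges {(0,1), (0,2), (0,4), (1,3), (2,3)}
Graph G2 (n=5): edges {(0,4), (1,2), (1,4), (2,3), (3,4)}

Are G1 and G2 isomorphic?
Yes, isomorphic

The graphs are isomorphic.
One valid mapping φ: V(G1) → V(G2): 0→4, 1→3, 2→1, 3→2, 4→0

Verify φ preserves adjacency — for each edge of G1, its image is an edge of G2:
  (0,1) → (φ(0),φ(1)) = (3,4) ∈ E(G2) ✓
  (0,2) → (φ(0),φ(2)) = (1,4) ∈ E(G2) ✓
  (0,4) → (φ(0),φ(4)) = (0,4) ∈ E(G2) ✓
  (1,3) → (φ(1),φ(3)) = (2,3) ∈ E(G2) ✓
  (2,3) → (φ(2),φ(3)) = (1,2) ∈ E(G2) ✓
All 5 edges of G1 map to edges of G2, and |E(G1)| = |E(G2)| = 5, so φ is a bijection on edges as well as vertices. Hence G1 ≅ G2.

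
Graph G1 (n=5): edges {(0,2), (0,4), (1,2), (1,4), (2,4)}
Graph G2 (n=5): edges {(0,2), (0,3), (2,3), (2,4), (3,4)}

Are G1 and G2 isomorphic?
Yes, isomorphic

The graphs are isomorphic.
One valid mapping φ: V(G1) → V(G2): 0→4, 1→0, 2→2, 3→1, 4→3

Verify φ preserves adjacency — for each edge of G1, its image is an edge of G2:
  (0,2) → (φ(0),φ(2)) = (2,4) ∈ E(G2) ✓
  (0,4) → (φ(0),φ(4)) = (3,4) ∈ E(G2) ✓
  (1,2) → (φ(1),φ(2)) = (0,2) ∈ E(G2) ✓
  (1,4) → (φ(1),φ(4)) = (0,3) ∈ E(G2) ✓
  (2,4) → (φ(2),φ(4)) = (2,3) ∈ E(G2) ✓
All 5 edges of G1 map to edges of G2, and |E(G1)| = |E(G2)| = 5, so φ is a bijection on edges as well as vertices. Hence G1 ≅ G2.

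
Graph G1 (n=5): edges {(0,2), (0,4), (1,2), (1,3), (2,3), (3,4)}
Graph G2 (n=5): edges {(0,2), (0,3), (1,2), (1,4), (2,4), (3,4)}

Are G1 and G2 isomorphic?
Yes, isomorphic

The graphs are isomorphic.
One valid mapping φ: V(G1) → V(G2): 0→0, 1→1, 2→2, 3→4, 4→3

Verify φ preserves adjacency — for each edge of G1, its image is an edge of G2:
  (0,2) → (φ(0),φ(2)) = (0,2) ∈ E(G2) ✓
  (0,4) → (φ(0),φ(4)) = (0,3) ∈ E(G2) ✓
  (1,2) → (φ(1),φ(2)) = (1,2) ∈ E(G2) ✓
  (1,3) → (φ(1),φ(3)) = (1,4) ∈ E(G2) ✓
  (2,3) → (φ(2),φ(3)) = (2,4) ∈ E(G2) ✓
  (3,4) → (φ(3),φ(4)) = (3,4) ∈ E(G2) ✓
All 6 edges of G1 map to edges of G2, and |E(G1)| = |E(G2)| = 6, so φ is a bijection on edges as well as vertices. Hence G1 ≅ G2.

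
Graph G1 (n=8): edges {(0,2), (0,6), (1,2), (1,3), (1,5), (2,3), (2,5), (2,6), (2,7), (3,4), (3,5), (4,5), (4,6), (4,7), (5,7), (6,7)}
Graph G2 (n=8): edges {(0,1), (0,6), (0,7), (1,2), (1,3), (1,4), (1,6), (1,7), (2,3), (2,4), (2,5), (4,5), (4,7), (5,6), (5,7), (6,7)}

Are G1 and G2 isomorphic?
Yes, isomorphic

The graphs are isomorphic.
One valid mapping φ: V(G1) → V(G2): 0→3, 1→0, 2→1, 3→6, 4→5, 5→7, 6→2, 7→4

Verify φ preserves adjacency — for each edge of G1, its image is an edge of G2:
  (0,2) → (φ(0),φ(2)) = (1,3) ∈ E(G2) ✓
  (0,6) → (φ(0),φ(6)) = (2,3) ∈ E(G2) ✓
  (1,2) → (φ(1),φ(2)) = (0,1) ∈ E(G2) ✓
  (1,3) → (φ(1),φ(3)) = (0,6) ∈ E(G2) ✓
  (1,5) → (φ(1),φ(5)) = (0,7) ∈ E(G2) ✓
  (2,3) → (φ(2),φ(3)) = (1,6) ∈ E(G2) ✓
  (2,5) → (φ(2),φ(5)) = (1,7) ∈ E(G2) ✓
  (2,6) → (φ(2),φ(6)) = (1,2) ∈ E(G2) ✓
  (2,7) → (φ(2),φ(7)) = (1,4) ∈ E(G2) ✓
  (3,4) → (φ(3),φ(4)) = (5,6) ∈ E(G2) ✓
  (3,5) → (φ(3),φ(5)) = (6,7) ∈ E(G2) ✓
  (4,5) → (φ(4),φ(5)) = (5,7) ∈ E(G2) ✓
  (4,6) → (φ(4),φ(6)) = (2,5) ∈ E(G2) ✓
  (4,7) → (φ(4),φ(7)) = (4,5) ∈ E(G2) ✓
  (5,7) → (φ(5),φ(7)) = (4,7) ∈ E(G2) ✓
  (6,7) → (φ(6),φ(7)) = (2,4) ∈ E(G2) ✓
All 16 edges of G1 map to edges of G2, and |E(G1)| = |E(G2)| = 16, so φ is a bijection on edges as well as vertices. Hence G1 ≅ G2.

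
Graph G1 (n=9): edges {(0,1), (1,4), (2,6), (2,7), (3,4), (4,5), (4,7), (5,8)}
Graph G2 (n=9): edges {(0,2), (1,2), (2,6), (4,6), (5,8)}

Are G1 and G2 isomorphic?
No, not isomorphic

The graphs are NOT isomorphic.

Connected components of G1: 1 component(s) with vertex sets [[0, 1, 2, 3, 4, 5, 6, 7, 8]], sizes [9].
Connected components of G2: 4 component(s) with vertex sets [[3], [7], [5, 8], [0, 1, 2, 4, 6]], sizes [1, 1, 2, 5].
The number of connected components (and the multiset of component sizes) is an isomorphism invariant — an isomorphism maps each component of G1 bijectively onto a component of G2. Since G1 has 1 component(s) and G2 has 4, they cannot be isomorphic.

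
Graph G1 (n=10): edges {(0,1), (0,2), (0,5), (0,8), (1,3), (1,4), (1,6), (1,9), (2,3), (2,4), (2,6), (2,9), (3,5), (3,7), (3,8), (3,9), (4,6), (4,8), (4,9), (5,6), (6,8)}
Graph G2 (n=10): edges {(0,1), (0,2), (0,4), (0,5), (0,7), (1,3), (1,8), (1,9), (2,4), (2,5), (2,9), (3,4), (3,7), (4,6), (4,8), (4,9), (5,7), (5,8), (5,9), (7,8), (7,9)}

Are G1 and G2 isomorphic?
Yes, isomorphic

The graphs are isomorphic.
One valid mapping φ: V(G1) → V(G2): 0→1, 1→9, 2→0, 3→4, 4→5, 5→3, 6→7, 7→6, 8→8, 9→2

Verify φ preserves adjacency — for each edge of G1, its image is an edge of G2:
  (0,1) → (φ(0),φ(1)) = (1,9) ∈ E(G2) ✓
  (0,2) → (φ(0),φ(2)) = (0,1) ∈ E(G2) ✓
  (0,5) → (φ(0),φ(5)) = (1,3) ∈ E(G2) ✓
  (0,8) → (φ(0),φ(8)) = (1,8) ∈ E(G2) ✓
  (1,3) → (φ(1),φ(3)) = (4,9) ∈ E(G2) ✓
  (1,4) → (φ(1),φ(4)) = (5,9) ∈ E(G2) ✓
  (1,6) → (φ(1),φ(6)) = (7,9) ∈ E(G2) ✓
  (1,9) → (φ(1),φ(9)) = (2,9) ∈ E(G2) ✓
  (2,3) → (φ(2),φ(3)) = (0,4) ∈ E(G2) ✓
  (2,4) → (φ(2),φ(4)) = (0,5) ∈ E(G2) ✓
  (2,6) → (φ(2),φ(6)) = (0,7) ∈ E(G2) ✓
  (2,9) → (φ(2),φ(9)) = (0,2) ∈ E(G2) ✓
  (3,5) → (φ(3),φ(5)) = (3,4) ∈ E(G2) ✓
  (3,7) → (φ(3),φ(7)) = (4,6) ∈ E(G2) ✓
  (3,8) → (φ(3),φ(8)) = (4,8) ∈ E(G2) ✓
  (3,9) → (φ(3),φ(9)) = (2,4) ∈ E(G2) ✓
  (4,6) → (φ(4),φ(6)) = (5,7) ∈ E(G2) ✓
  (4,8) → (φ(4),φ(8)) = (5,8) ∈ E(G2) ✓
  (4,9) → (φ(4),φ(9)) = (2,5) ∈ E(G2) ✓
  (5,6) → (φ(5),φ(6)) = (3,7) ∈ E(G2) ✓
  (6,8) → (φ(6),φ(8)) = (7,8) ∈ E(G2) ✓
All 21 edges of G1 map to edges of G2, and |E(G1)| = |E(G2)| = 21, so φ is a bijection on edges as well as vertices. Hence G1 ≅ G2.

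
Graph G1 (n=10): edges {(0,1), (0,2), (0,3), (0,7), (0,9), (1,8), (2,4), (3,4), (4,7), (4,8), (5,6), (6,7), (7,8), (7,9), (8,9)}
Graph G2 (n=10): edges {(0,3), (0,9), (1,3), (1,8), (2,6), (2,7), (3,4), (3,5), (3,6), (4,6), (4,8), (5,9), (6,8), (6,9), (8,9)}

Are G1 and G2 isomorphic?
Yes, isomorphic

The graphs are isomorphic.
One valid mapping φ: V(G1) → V(G2): 0→3, 1→1, 2→0, 3→5, 4→9, 5→7, 6→2, 7→6, 8→8, 9→4

Verify φ preserves adjacency — for each edge of G1, its image is an edge of G2:
  (0,1) → (φ(0),φ(1)) = (1,3) ∈ E(G2) ✓
  (0,2) → (φ(0),φ(2)) = (0,3) ∈ E(G2) ✓
  (0,3) → (φ(0),φ(3)) = (3,5) ∈ E(G2) ✓
  (0,7) → (φ(0),φ(7)) = (3,6) ∈ E(G2) ✓
  (0,9) → (φ(0),φ(9)) = (3,4) ∈ E(G2) ✓
  (1,8) → (φ(1),φ(8)) = (1,8) ∈ E(G2) ✓
  (2,4) → (φ(2),φ(4)) = (0,9) ∈ E(G2) ✓
  (3,4) → (φ(3),φ(4)) = (5,9) ∈ E(G2) ✓
  (4,7) → (φ(4),φ(7)) = (6,9) ∈ E(G2) ✓
  (4,8) → (φ(4),φ(8)) = (8,9) ∈ E(G2) ✓
  (5,6) → (φ(5),φ(6)) = (2,7) ∈ E(G2) ✓
  (6,7) → (φ(6),φ(7)) = (2,6) ∈ E(G2) ✓
  (7,8) → (φ(7),φ(8)) = (6,8) ∈ E(G2) ✓
  (7,9) → (φ(7),φ(9)) = (4,6) ∈ E(G2) ✓
  (8,9) → (φ(8),φ(9)) = (4,8) ∈ E(G2) ✓
All 15 edges of G1 map to edges of G2, and |E(G1)| = |E(G2)| = 15, so φ is a bijection on edges as well as vertices. Hence G1 ≅ G2.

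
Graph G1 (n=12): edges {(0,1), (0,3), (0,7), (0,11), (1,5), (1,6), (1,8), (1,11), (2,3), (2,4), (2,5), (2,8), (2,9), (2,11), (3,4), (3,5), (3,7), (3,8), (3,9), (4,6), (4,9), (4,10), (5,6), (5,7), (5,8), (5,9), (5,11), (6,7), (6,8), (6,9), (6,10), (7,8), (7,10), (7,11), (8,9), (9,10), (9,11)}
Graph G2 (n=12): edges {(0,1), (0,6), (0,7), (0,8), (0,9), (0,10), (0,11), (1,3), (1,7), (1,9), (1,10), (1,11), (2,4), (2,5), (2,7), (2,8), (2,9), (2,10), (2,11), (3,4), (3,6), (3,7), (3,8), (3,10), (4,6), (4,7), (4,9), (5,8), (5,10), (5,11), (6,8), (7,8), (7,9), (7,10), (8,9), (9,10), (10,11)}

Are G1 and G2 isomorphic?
Yes, isomorphic

The graphs are isomorphic.
One valid mapping φ: V(G1) → V(G2): 0→6, 1→4, 2→1, 3→0, 4→11, 5→7, 6→2, 7→8, 8→9, 9→10, 10→5, 11→3

Verify φ preserves adjacency — for each edge of G1, its image is an edge of G2:
  (0,1) → (φ(0),φ(1)) = (4,6) ∈ E(G2) ✓
  (0,3) → (φ(0),φ(3)) = (0,6) ∈ E(G2) ✓
  (0,7) → (φ(0),φ(7)) = (6,8) ∈ E(G2) ✓
  (0,11) → (φ(0),φ(11)) = (3,6) ∈ E(G2) ✓
  (1,5) → (φ(1),φ(5)) = (4,7) ∈ E(G2) ✓
  (1,6) → (φ(1),φ(6)) = (2,4) ∈ E(G2) ✓
  (1,8) → (φ(1),φ(8)) = (4,9) ∈ E(G2) ✓
  (1,11) → (φ(1),φ(11)) = (3,4) ∈ E(G2) ✓
  (2,3) → (φ(2),φ(3)) = (0,1) ∈ E(G2) ✓
  (2,4) → (φ(2),φ(4)) = (1,11) ∈ E(G2) ✓
  (2,5) → (φ(2),φ(5)) = (1,7) ∈ E(G2) ✓
  (2,8) → (φ(2),φ(8)) = (1,9) ∈ E(G2) ✓
  (2,9) → (φ(2),φ(9)) = (1,10) ∈ E(G2) ✓
  (2,11) → (φ(2),φ(11)) = (1,3) ∈ E(G2) ✓
  (3,4) → (φ(3),φ(4)) = (0,11) ∈ E(G2) ✓
  (3,5) → (φ(3),φ(5)) = (0,7) ∈ E(G2) ✓
  (3,7) → (φ(3),φ(7)) = (0,8) ∈ E(G2) ✓
  (3,8) → (φ(3),φ(8)) = (0,9) ∈ E(G2) ✓
  (3,9) → (φ(3),φ(9)) = (0,10) ∈ E(G2) ✓
  (4,6) → (φ(4),φ(6)) = (2,11) ∈ E(G2) ✓
  (4,9) → (φ(4),φ(9)) = (10,11) ∈ E(G2) ✓
  (4,10) → (φ(4),φ(10)) = (5,11) ∈ E(G2) ✓
  (5,6) → (φ(5),φ(6)) = (2,7) ∈ E(G2) ✓
  (5,7) → (φ(5),φ(7)) = (7,8) ∈ E(G2) ✓
  (5,8) → (φ(5),φ(8)) = (7,9) ∈ E(G2) ✓
  (5,9) → (φ(5),φ(9)) = (7,10) ∈ E(G2) ✓
  (5,11) → (φ(5),φ(11)) = (3,7) ∈ E(G2) ✓
  (6,7) → (φ(6),φ(7)) = (2,8) ∈ E(G2) ✓
  (6,8) → (φ(6),φ(8)) = (2,9) ∈ E(G2) ✓
  (6,9) → (φ(6),φ(9)) = (2,10) ∈ E(G2) ✓
  (6,10) → (φ(6),φ(10)) = (2,5) ∈ E(G2) ✓
  (7,8) → (φ(7),φ(8)) = (8,9) ∈ E(G2) ✓
  (7,10) → (φ(7),φ(10)) = (5,8) ∈ E(G2) ✓
  (7,11) → (φ(7),φ(11)) = (3,8) ∈ E(G2) ✓
  (8,9) → (φ(8),φ(9)) = (9,10) ∈ E(G2) ✓
  (9,10) → (φ(9),φ(10)) = (5,10) ∈ E(G2) ✓
  (9,11) → (φ(9),φ(11)) = (3,10) ∈ E(G2) ✓
All 37 edges of G1 map to edges of G2, and |E(G1)| = |E(G2)| = 37, so φ is a bijection on edges as well as vertices. Hence G1 ≅ G2.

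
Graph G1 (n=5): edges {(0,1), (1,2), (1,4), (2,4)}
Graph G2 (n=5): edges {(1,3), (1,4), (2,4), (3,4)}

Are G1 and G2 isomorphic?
Yes, isomorphic

The graphs are isomorphic.
One valid mapping φ: V(G1) → V(G2): 0→2, 1→4, 2→1, 3→0, 4→3

Verify φ preserves adjacency — for each edge of G1, its image is an edge of G2:
  (0,1) → (φ(0),φ(1)) = (2,4) ∈ E(G2) ✓
  (1,2) → (φ(1),φ(2)) = (1,4) ∈ E(G2) ✓
  (1,4) → (φ(1),φ(4)) = (3,4) ∈ E(G2) ✓
  (2,4) → (φ(2),φ(4)) = (1,3) ∈ E(G2) ✓
All 4 edges of G1 map to edges of G2, and |E(G1)| = |E(G2)| = 4, so φ is a bijection on edges as well as vertices. Hence G1 ≅ G2.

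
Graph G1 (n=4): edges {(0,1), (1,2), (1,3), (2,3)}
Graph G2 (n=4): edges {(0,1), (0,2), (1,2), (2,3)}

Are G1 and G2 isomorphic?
Yes, isomorphic

The graphs are isomorphic.
One valid mapping φ: V(G1) → V(G2): 0→3, 1→2, 2→0, 3→1

Verify φ preserves adjacency — for each edge of G1, its image is an edge of G2:
  (0,1) → (φ(0),φ(1)) = (2,3) ∈ E(G2) ✓
  (1,2) → (φ(1),φ(2)) = (0,2) ∈ E(G2) ✓
  (1,3) → (φ(1),φ(3)) = (1,2) ∈ E(G2) ✓
  (2,3) → (φ(2),φ(3)) = (0,1) ∈ E(G2) ✓
All 4 edges of G1 map to edges of G2, and |E(G1)| = |E(G2)| = 4, so φ is a bijection on edges as well as vertices. Hence G1 ≅ G2.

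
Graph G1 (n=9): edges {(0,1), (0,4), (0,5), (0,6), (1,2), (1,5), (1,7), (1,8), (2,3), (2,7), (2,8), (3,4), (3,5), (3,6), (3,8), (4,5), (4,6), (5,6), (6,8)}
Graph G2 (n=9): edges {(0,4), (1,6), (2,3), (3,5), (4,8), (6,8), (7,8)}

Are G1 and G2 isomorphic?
No, not isomorphic

The graphs are NOT isomorphic.

Connected components of G1: 1 component(s) with vertex sets [[0, 1, 2, 3, 4, 5, 6, 7, 8]], sizes [9].
Connected components of G2: 2 component(s) with vertex sets [[2, 3, 5], [0, 1, 4, 6, 7, 8]], sizes [3, 6].
The number of connected components (and the multiset of component sizes) is an isomorphism invariant — an isomorphism maps each component of G1 bijectively onto a component of G2. Since G1 has 1 component(s) and G2 has 2, they cannot be isomorphic.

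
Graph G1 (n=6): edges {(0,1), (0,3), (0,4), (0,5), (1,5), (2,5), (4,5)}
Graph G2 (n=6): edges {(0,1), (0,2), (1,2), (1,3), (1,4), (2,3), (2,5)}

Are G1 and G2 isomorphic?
Yes, isomorphic

The graphs are isomorphic.
One valid mapping φ: V(G1) → V(G2): 0→2, 1→0, 2→4, 3→5, 4→3, 5→1

Verify φ preserves adjacency — for each edge of G1, its image is an edge of G2:
  (0,1) → (φ(0),φ(1)) = (0,2) ∈ E(G2) ✓
  (0,3) → (φ(0),φ(3)) = (2,5) ∈ E(G2) ✓
  (0,4) → (φ(0),φ(4)) = (2,3) ∈ E(G2) ✓
  (0,5) → (φ(0),φ(5)) = (1,2) ∈ E(G2) ✓
  (1,5) → (φ(1),φ(5)) = (0,1) ∈ E(G2) ✓
  (2,5) → (φ(2),φ(5)) = (1,4) ∈ E(G2) ✓
  (4,5) → (φ(4),φ(5)) = (1,3) ∈ E(G2) ✓
All 7 edges of G1 map to edges of G2, and |E(G1)| = |E(G2)| = 7, so φ is a bijection on edges as well as vertices. Hence G1 ≅ G2.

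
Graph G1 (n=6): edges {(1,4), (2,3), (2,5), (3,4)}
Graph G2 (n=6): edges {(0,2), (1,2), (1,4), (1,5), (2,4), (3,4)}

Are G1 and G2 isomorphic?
No, not isomorphic

The graphs are NOT isomorphic.

Degrees in G1: deg(0)=0, deg(1)=1, deg(2)=2, deg(3)=2, deg(4)=2, deg(5)=1.
Sorted degree sequence of G1: [2, 2, 2, 1, 1, 0].
Degrees in G2: deg(0)=1, deg(1)=3, deg(2)=3, deg(3)=1, deg(4)=3, deg(5)=1.
Sorted degree sequence of G2: [3, 3, 3, 1, 1, 1].
The (sorted) degree sequence is an isomorphism invariant, so since G1 and G2 have different degree sequences they cannot be isomorphic.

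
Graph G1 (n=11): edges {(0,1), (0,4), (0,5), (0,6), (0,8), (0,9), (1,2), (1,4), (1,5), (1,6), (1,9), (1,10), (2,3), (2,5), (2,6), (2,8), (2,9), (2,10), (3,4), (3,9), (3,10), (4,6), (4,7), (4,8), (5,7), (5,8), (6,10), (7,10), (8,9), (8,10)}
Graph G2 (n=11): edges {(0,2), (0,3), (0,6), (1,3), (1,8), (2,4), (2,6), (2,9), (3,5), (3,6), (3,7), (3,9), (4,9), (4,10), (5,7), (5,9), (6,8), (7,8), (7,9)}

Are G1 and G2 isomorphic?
No, not isomorphic

The graphs are NOT isomorphic.

Degrees in G1: deg(0)=6, deg(1)=7, deg(2)=7, deg(3)=4, deg(4)=6, deg(5)=5, deg(6)=5, deg(7)=3, deg(8)=6, deg(9)=5, deg(10)=6.
Sorted degree sequence of G1: [7, 7, 6, 6, 6, 6, 5, 5, 5, 4, 3].
Degrees in G2: deg(0)=3, deg(1)=2, deg(2)=4, deg(3)=6, deg(4)=3, deg(5)=3, deg(6)=4, deg(7)=4, deg(8)=3, deg(9)=5, deg(10)=1.
Sorted degree sequence of G2: [6, 5, 4, 4, 4, 3, 3, 3, 3, 2, 1].
The (sorted) degree sequence is an isomorphism invariant, so since G1 and G2 have different degree sequences they cannot be isomorphic.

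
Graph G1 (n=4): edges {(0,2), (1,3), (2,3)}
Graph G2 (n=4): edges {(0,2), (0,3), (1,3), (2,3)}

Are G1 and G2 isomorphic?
No, not isomorphic

The graphs are NOT isomorphic.

Counting edges: G1 has 3 edge(s); G2 has 4 edge(s).
Edge count is an isomorphism invariant (a bijection on vertices induces a bijection on edges), so differing edge counts rule out isomorphism.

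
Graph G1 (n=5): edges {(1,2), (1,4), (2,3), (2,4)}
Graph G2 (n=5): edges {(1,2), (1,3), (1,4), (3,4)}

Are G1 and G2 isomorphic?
Yes, isomorphic

The graphs are isomorphic.
One valid mapping φ: V(G1) → V(G2): 0→0, 1→3, 2→1, 3→2, 4→4

Verify φ preserves adjacency — for each edge of G1, its image is an edge of G2:
  (1,2) → (φ(1),φ(2)) = (1,3) ∈ E(G2) ✓
  (1,4) → (φ(1),φ(4)) = (3,4) ∈ E(G2) ✓
  (2,3) → (φ(2),φ(3)) = (1,2) ∈ E(G2) ✓
  (2,4) → (φ(2),φ(4)) = (1,4) ∈ E(G2) ✓
All 4 edges of G1 map to edges of G2, and |E(G1)| = |E(G2)| = 4, so φ is a bijection on edges as well as vertices. Hence G1 ≅ G2.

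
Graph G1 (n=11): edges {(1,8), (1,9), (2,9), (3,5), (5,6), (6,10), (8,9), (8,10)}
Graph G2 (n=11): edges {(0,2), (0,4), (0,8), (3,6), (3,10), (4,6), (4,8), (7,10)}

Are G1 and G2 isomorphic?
Yes, isomorphic

The graphs are isomorphic.
One valid mapping φ: V(G1) → V(G2): 0→1, 1→8, 2→2, 3→7, 4→5, 5→10, 6→3, 7→9, 8→4, 9→0, 10→6

Verify φ preserves adjacency — for each edge of G1, its image is an edge of G2:
  (1,8) → (φ(1),φ(8)) = (4,8) ∈ E(G2) ✓
  (1,9) → (φ(1),φ(9)) = (0,8) ∈ E(G2) ✓
  (2,9) → (φ(2),φ(9)) = (0,2) ∈ E(G2) ✓
  (3,5) → (φ(3),φ(5)) = (7,10) ∈ E(G2) ✓
  (5,6) → (φ(5),φ(6)) = (3,10) ∈ E(G2) ✓
  (6,10) → (φ(6),φ(10)) = (3,6) ∈ E(G2) ✓
  (8,9) → (φ(8),φ(9)) = (0,4) ∈ E(G2) ✓
  (8,10) → (φ(8),φ(10)) = (4,6) ∈ E(G2) ✓
All 8 edges of G1 map to edges of G2, and |E(G1)| = |E(G2)| = 8, so φ is a bijection on edges as well as vertices. Hence G1 ≅ G2.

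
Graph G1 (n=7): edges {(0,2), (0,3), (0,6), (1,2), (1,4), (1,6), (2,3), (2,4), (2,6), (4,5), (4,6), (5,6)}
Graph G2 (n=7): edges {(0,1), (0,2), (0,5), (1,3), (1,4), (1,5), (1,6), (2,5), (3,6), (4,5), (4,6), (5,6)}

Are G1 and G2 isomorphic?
Yes, isomorphic

The graphs are isomorphic.
One valid mapping φ: V(G1) → V(G2): 0→0, 1→4, 2→5, 3→2, 4→6, 5→3, 6→1

Verify φ preserves adjacency — for each edge of G1, its image is an edge of G2:
  (0,2) → (φ(0),φ(2)) = (0,5) ∈ E(G2) ✓
  (0,3) → (φ(0),φ(3)) = (0,2) ∈ E(G2) ✓
  (0,6) → (φ(0),φ(6)) = (0,1) ∈ E(G2) ✓
  (1,2) → (φ(1),φ(2)) = (4,5) ∈ E(G2) ✓
  (1,4) → (φ(1),φ(4)) = (4,6) ∈ E(G2) ✓
  (1,6) → (φ(1),φ(6)) = (1,4) ∈ E(G2) ✓
  (2,3) → (φ(2),φ(3)) = (2,5) ∈ E(G2) ✓
  (2,4) → (φ(2),φ(4)) = (5,6) ∈ E(G2) ✓
  (2,6) → (φ(2),φ(6)) = (1,5) ∈ E(G2) ✓
  (4,5) → (φ(4),φ(5)) = (3,6) ∈ E(G2) ✓
  (4,6) → (φ(4),φ(6)) = (1,6) ∈ E(G2) ✓
  (5,6) → (φ(5),φ(6)) = (1,3) ∈ E(G2) ✓
All 12 edges of G1 map to edges of G2, and |E(G1)| = |E(G2)| = 12, so φ is a bijection on edges as well as vertices. Hence G1 ≅ G2.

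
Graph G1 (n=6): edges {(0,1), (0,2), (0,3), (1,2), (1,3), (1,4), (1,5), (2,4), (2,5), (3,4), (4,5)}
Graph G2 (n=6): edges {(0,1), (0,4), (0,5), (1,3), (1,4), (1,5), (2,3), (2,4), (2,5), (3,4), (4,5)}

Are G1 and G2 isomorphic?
Yes, isomorphic

The graphs are isomorphic.
One valid mapping φ: V(G1) → V(G2): 0→3, 1→4, 2→1, 3→2, 4→5, 5→0

Verify φ preserves adjacency — for each edge of G1, its image is an edge of G2:
  (0,1) → (φ(0),φ(1)) = (3,4) ∈ E(G2) ✓
  (0,2) → (φ(0),φ(2)) = (1,3) ∈ E(G2) ✓
  (0,3) → (φ(0),φ(3)) = (2,3) ∈ E(G2) ✓
  (1,2) → (φ(1),φ(2)) = (1,4) ∈ E(G2) ✓
  (1,3) → (φ(1),φ(3)) = (2,4) ∈ E(G2) ✓
  (1,4) → (φ(1),φ(4)) = (4,5) ∈ E(G2) ✓
  (1,5) → (φ(1),φ(5)) = (0,4) ∈ E(G2) ✓
  (2,4) → (φ(2),φ(4)) = (1,5) ∈ E(G2) ✓
  (2,5) → (φ(2),φ(5)) = (0,1) ∈ E(G2) ✓
  (3,4) → (φ(3),φ(4)) = (2,5) ∈ E(G2) ✓
  (4,5) → (φ(4),φ(5)) = (0,5) ∈ E(G2) ✓
All 11 edges of G1 map to edges of G2, and |E(G1)| = |E(G2)| = 11, so φ is a bijection on edges as well as vertices. Hence G1 ≅ G2.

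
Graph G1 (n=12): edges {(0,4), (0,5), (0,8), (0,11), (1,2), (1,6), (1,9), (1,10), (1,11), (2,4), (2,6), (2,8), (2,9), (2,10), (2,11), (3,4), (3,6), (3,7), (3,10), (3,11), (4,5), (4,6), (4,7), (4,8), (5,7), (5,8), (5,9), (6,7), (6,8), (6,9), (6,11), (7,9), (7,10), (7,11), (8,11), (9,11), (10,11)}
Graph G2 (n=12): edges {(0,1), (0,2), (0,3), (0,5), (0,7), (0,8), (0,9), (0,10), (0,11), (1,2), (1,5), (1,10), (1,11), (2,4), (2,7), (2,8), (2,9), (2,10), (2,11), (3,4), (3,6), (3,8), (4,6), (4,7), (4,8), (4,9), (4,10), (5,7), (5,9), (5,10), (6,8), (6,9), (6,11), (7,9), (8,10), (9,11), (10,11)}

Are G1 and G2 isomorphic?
Yes, isomorphic

The graphs are isomorphic.
One valid mapping φ: V(G1) → V(G2): 0→3, 1→1, 2→10, 3→7, 4→4, 5→6, 6→2, 7→9, 8→8, 9→11, 10→5, 11→0

Verify φ preserves adjacency — for each edge of G1, its image is an edge of G2:
  (0,4) → (φ(0),φ(4)) = (3,4) ∈ E(G2) ✓
  (0,5) → (φ(0),φ(5)) = (3,6) ∈ E(G2) ✓
  (0,8) → (φ(0),φ(8)) = (3,8) ∈ E(G2) ✓
  (0,11) → (φ(0),φ(11)) = (0,3) ∈ E(G2) ✓
  (1,2) → (φ(1),φ(2)) = (1,10) ∈ E(G2) ✓
  (1,6) → (φ(1),φ(6)) = (1,2) ∈ E(G2) ✓
  (1,9) → (φ(1),φ(9)) = (1,11) ∈ E(G2) ✓
  (1,10) → (φ(1),φ(10)) = (1,5) ∈ E(G2) ✓
  (1,11) → (φ(1),φ(11)) = (0,1) ∈ E(G2) ✓
  (2,4) → (φ(2),φ(4)) = (4,10) ∈ E(G2) ✓
  (2,6) → (φ(2),φ(6)) = (2,10) ∈ E(G2) ✓
  (2,8) → (φ(2),φ(8)) = (8,10) ∈ E(G2) ✓
  (2,9) → (φ(2),φ(9)) = (10,11) ∈ E(G2) ✓
  (2,10) → (φ(2),φ(10)) = (5,10) ∈ E(G2) ✓
  (2,11) → (φ(2),φ(11)) = (0,10) ∈ E(G2) ✓
  (3,4) → (φ(3),φ(4)) = (4,7) ∈ E(G2) ✓
  (3,6) → (φ(3),φ(6)) = (2,7) ∈ E(G2) ✓
  (3,7) → (φ(3),φ(7)) = (7,9) ∈ E(G2) ✓
  (3,10) → (φ(3),φ(10)) = (5,7) ∈ E(G2) ✓
  (3,11) → (φ(3),φ(11)) = (0,7) ∈ E(G2) ✓
  (4,5) → (φ(4),φ(5)) = (4,6) ∈ E(G2) ✓
  (4,6) → (φ(4),φ(6)) = (2,4) ∈ E(G2) ✓
  (4,7) → (φ(4),φ(7)) = (4,9) ∈ E(G2) ✓
  (4,8) → (φ(4),φ(8)) = (4,8) ∈ E(G2) ✓
  (5,7) → (φ(5),φ(7)) = (6,9) ∈ E(G2) ✓
  (5,8) → (φ(5),φ(8)) = (6,8) ∈ E(G2) ✓
  (5,9) → (φ(5),φ(9)) = (6,11) ∈ E(G2) ✓
  (6,7) → (φ(6),φ(7)) = (2,9) ∈ E(G2) ✓
  (6,8) → (φ(6),φ(8)) = (2,8) ∈ E(G2) ✓
  (6,9) → (φ(6),φ(9)) = (2,11) ∈ E(G2) ✓
  (6,11) → (φ(6),φ(11)) = (0,2) ∈ E(G2) ✓
  (7,9) → (φ(7),φ(9)) = (9,11) ∈ E(G2) ✓
  (7,10) → (φ(7),φ(10)) = (5,9) ∈ E(G2) ✓
  (7,11) → (φ(7),φ(11)) = (0,9) ∈ E(G2) ✓
  (8,11) → (φ(8),φ(11)) = (0,8) ∈ E(G2) ✓
  (9,11) → (φ(9),φ(11)) = (0,11) ∈ E(G2) ✓
  (10,11) → (φ(10),φ(11)) = (0,5) ∈ E(G2) ✓
All 37 edges of G1 map to edges of G2, and |E(G1)| = |E(G2)| = 37, so φ is a bijection on edges as well as vertices. Hence G1 ≅ G2.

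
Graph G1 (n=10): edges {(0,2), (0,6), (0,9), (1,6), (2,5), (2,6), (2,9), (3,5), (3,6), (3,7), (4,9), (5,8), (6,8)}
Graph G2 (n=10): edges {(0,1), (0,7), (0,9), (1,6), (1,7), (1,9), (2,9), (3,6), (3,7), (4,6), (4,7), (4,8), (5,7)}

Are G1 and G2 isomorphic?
Yes, isomorphic

The graphs are isomorphic.
One valid mapping φ: V(G1) → V(G2): 0→0, 1→5, 2→1, 3→4, 4→2, 5→6, 6→7, 7→8, 8→3, 9→9

Verify φ preserves adjacency — for each edge of G1, its image is an edge of G2:
  (0,2) → (φ(0),φ(2)) = (0,1) ∈ E(G2) ✓
  (0,6) → (φ(0),φ(6)) = (0,7) ∈ E(G2) ✓
  (0,9) → (φ(0),φ(9)) = (0,9) ∈ E(G2) ✓
  (1,6) → (φ(1),φ(6)) = (5,7) ∈ E(G2) ✓
  (2,5) → (φ(2),φ(5)) = (1,6) ∈ E(G2) ✓
  (2,6) → (φ(2),φ(6)) = (1,7) ∈ E(G2) ✓
  (2,9) → (φ(2),φ(9)) = (1,9) ∈ E(G2) ✓
  (3,5) → (φ(3),φ(5)) = (4,6) ∈ E(G2) ✓
  (3,6) → (φ(3),φ(6)) = (4,7) ∈ E(G2) ✓
  (3,7) → (φ(3),φ(7)) = (4,8) ∈ E(G2) ✓
  (4,9) → (φ(4),φ(9)) = (2,9) ∈ E(G2) ✓
  (5,8) → (φ(5),φ(8)) = (3,6) ∈ E(G2) ✓
  (6,8) → (φ(6),φ(8)) = (3,7) ∈ E(G2) ✓
All 13 edges of G1 map to edges of G2, and |E(G1)| = |E(G2)| = 13, so φ is a bijection on edges as well as vertices. Hence G1 ≅ G2.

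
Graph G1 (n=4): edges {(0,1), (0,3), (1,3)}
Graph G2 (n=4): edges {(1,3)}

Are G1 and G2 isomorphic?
No, not isomorphic

The graphs are NOT isomorphic.

Counting edges: G1 has 3 edge(s); G2 has 1 edge(s).
Edge count is an isomorphism invariant (a bijection on vertices induces a bijection on edges), so differing edge counts rule out isomorphism.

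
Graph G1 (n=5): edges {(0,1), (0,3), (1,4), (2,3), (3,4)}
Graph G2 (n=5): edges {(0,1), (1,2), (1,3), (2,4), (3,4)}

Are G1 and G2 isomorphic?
Yes, isomorphic

The graphs are isomorphic.
One valid mapping φ: V(G1) → V(G2): 0→3, 1→4, 2→0, 3→1, 4→2

Verify φ preserves adjacency — for each edge of G1, its image is an edge of G2:
  (0,1) → (φ(0),φ(1)) = (3,4) ∈ E(G2) ✓
  (0,3) → (φ(0),φ(3)) = (1,3) ∈ E(G2) ✓
  (1,4) → (φ(1),φ(4)) = (2,4) ∈ E(G2) ✓
  (2,3) → (φ(2),φ(3)) = (0,1) ∈ E(G2) ✓
  (3,4) → (φ(3),φ(4)) = (1,2) ∈ E(G2) ✓
All 5 edges of G1 map to edges of G2, and |E(G1)| = |E(G2)| = 5, so φ is a bijection on edges as well as vertices. Hence G1 ≅ G2.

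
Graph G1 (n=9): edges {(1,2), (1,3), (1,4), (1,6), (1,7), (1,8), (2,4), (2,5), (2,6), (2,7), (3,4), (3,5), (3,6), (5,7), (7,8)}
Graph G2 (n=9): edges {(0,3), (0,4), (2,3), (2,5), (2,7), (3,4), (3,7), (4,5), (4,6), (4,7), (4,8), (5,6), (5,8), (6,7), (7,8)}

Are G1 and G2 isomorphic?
Yes, isomorphic

The graphs are isomorphic.
One valid mapping φ: V(G1) → V(G2): 0→1, 1→4, 2→7, 3→5, 4→6, 5→2, 6→8, 7→3, 8→0

Verify φ preserves adjacency — for each edge of G1, its image is an edge of G2:
  (1,2) → (φ(1),φ(2)) = (4,7) ∈ E(G2) ✓
  (1,3) → (φ(1),φ(3)) = (4,5) ∈ E(G2) ✓
  (1,4) → (φ(1),φ(4)) = (4,6) ∈ E(G2) ✓
  (1,6) → (φ(1),φ(6)) = (4,8) ∈ E(G2) ✓
  (1,7) → (φ(1),φ(7)) = (3,4) ∈ E(G2) ✓
  (1,8) → (φ(1),φ(8)) = (0,4) ∈ E(G2) ✓
  (2,4) → (φ(2),φ(4)) = (6,7) ∈ E(G2) ✓
  (2,5) → (φ(2),φ(5)) = (2,7) ∈ E(G2) ✓
  (2,6) → (φ(2),φ(6)) = (7,8) ∈ E(G2) ✓
  (2,7) → (φ(2),φ(7)) = (3,7) ∈ E(G2) ✓
  (3,4) → (φ(3),φ(4)) = (5,6) ∈ E(G2) ✓
  (3,5) → (φ(3),φ(5)) = (2,5) ∈ E(G2) ✓
  (3,6) → (φ(3),φ(6)) = (5,8) ∈ E(G2) ✓
  (5,7) → (φ(5),φ(7)) = (2,3) ∈ E(G2) ✓
  (7,8) → (φ(7),φ(8)) = (0,3) ∈ E(G2) ✓
All 15 edges of G1 map to edges of G2, and |E(G1)| = |E(G2)| = 15, so φ is a bijection on edges as well as vertices. Hence G1 ≅ G2.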